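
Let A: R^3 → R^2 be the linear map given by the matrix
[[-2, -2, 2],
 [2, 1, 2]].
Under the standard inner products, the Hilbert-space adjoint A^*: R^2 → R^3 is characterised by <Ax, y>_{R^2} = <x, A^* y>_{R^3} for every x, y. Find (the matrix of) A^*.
A^* = A^T =
[[-2, 2],
 [-2, 1],
 [2, 2]]

For real matrices with standard dot products, the defining identity <Ax, y> = <x, A^* y> gives (Ax)^T y = x^T (A^*) y, i.e. x^T A^T y = x^T (A^*) y. Since this holds for all x, y, we must have A^* = A^T. Therefore
A^* =
[[-2, 2],
 [-2, 1],
 [2, 2]].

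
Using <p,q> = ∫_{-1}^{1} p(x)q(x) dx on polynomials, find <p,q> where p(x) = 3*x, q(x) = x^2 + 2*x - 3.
<p,q> = 4

Expand the product: p(x)·q(x) = 3*x^3 + 6*x^2 - 9*x.
∫_{-1}^{1} of each monomial x^k gives [2/(k+1) if k even, 0 if k odd]. Integrating term-by-term (or equivalently evaluating the antiderivative F(x) = 3*x^4/4 + 2*x^3 - 9*x^2/2 at the endpoints):
  F(1) − F(−1) = -7/4 − (-23/4) = 4.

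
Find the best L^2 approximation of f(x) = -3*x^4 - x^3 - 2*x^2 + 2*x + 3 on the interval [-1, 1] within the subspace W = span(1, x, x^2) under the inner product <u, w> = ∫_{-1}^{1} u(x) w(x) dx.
g(x) = -32*x^2/7 + 7*x/5 + 114/35

The best approximation g ∈ W is the orthogonal projection of f onto W. Writing g = a_0 + a_1 x + a_2 x^2, the coefficients solve the normal equations G · a = b where
  G_{ij} = <φ_i, φ_j> and b_i = <f, φ_i>, with φ_0 = 1, φ_1 = x, φ_2 = x^2.
G =
  [2, 0, 2/3]
  [0, 2/3, 0]
  [2/3, 0, 2/5],
b = (52/15, 14/15, 12/35).
Solving gives a_0 = 114/35, a_1 = 7/5, a_2 = -32/7, so
  g(x) = -32*x^2/7 + 7*x/5 + 114/35.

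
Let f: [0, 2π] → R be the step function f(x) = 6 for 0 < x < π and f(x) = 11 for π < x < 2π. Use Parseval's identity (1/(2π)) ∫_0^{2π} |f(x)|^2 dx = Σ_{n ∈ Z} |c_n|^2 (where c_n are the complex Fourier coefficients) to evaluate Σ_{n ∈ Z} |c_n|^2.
Σ |c_n|^2 = 157/2

Parseval equates the L^2 energy of f (normalised by 1/(2π)) with the ℓ^2 sum of its Fourier coefficients: (1/(2π)) ∫_0^{2π} |f|^2 = Σ |c_n|^2.
Compute the left side: (1/(2π)) [∫_0^π 6^2 dx + ∫_π^{2π} 11^2 dx] = (1/(2π)) · (36π + 121π) = (36 + 121)/2 = 157/2.
So Σ_{n ∈ Z} |c_n|^2 = 157/2.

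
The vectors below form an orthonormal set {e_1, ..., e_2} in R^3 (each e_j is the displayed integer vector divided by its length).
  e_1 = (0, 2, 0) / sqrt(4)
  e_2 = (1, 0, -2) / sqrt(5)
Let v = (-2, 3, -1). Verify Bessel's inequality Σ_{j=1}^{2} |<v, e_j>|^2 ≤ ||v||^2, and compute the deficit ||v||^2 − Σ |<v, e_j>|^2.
Σ |<v, e_j>|^2 = 9; ||v||^2 = 14; deficit = 5

Write each e_j = u_j / sqrt(<u_j, u_j>) where u_j is the displayed integer vector. Then <v, e_j> = <v, u_j> / sqrt(<u_j, u_j>), so |<v, e_j>|^2 = <v, u_j>^2 / <u_j, u_j>.
Coefficients: <v, e_1> = 6/sqrt(4), <v, e_2> = 0/sqrt(5).
Square and sum: Σ |<v, e_j>|^2 = 9.
Compute ||v||^2 = v·v = 14.
Deficit = 14 − 9 = 5 ≥ 0, confirming Bessel's inequality. (The deficit equals ||v − Σ <v,e_j> e_j||^2, the squared distance from v to span{e_j}.)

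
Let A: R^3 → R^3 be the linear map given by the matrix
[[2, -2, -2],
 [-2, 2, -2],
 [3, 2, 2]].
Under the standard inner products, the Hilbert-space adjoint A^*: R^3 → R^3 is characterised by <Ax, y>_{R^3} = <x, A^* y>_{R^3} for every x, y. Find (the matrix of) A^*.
A^* = A^T =
[[2, -2, 3],
 [-2, 2, 2],
 [-2, -2, 2]]

For real matrices with standard dot products, the defining identity <Ax, y> = <x, A^* y> gives (Ax)^T y = x^T (A^*) y, i.e. x^T A^T y = x^T (A^*) y. Since this holds for all x, y, we must have A^* = A^T. Therefore
A^* =
[[2, -2, 3],
 [-2, 2, 2],
 [-2, -2, 2]].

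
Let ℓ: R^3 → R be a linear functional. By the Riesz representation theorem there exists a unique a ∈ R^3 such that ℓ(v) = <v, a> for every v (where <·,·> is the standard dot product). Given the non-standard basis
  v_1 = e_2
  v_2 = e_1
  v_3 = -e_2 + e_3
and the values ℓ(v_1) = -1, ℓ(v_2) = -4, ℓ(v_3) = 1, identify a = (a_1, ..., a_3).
a = (-4, -1, 0)

Write a = (a_1, ..., a_3) in the standard basis. For each basis vector v_i, ℓ(v_i) = <v_i, a> is a linear equation in the a_j's. Collect the n equations into a matrix system V a = ℓ, where row i of V is v_i (expressed in the standard basis). Since V is invertible (lower-triangular with 1s on the diagonal, up to permutation), solve by back-substitution:
  V =
[[0, 1, 0],
 [1, 0, 0],
 [0, -1, 1]]
  V a = (-1, -4, 1)
Solving gives a = (-4, -1, 0).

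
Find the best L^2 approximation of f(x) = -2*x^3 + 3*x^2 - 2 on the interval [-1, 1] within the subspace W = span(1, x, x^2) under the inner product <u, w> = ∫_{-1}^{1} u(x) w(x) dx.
g(x) = 3*x^2 - 6*x/5 - 2

The best approximation g ∈ W is the orthogonal projection of f onto W. Writing g = a_0 + a_1 x + a_2 x^2, the coefficients solve the normal equations G · a = b where
  G_{ij} = <φ_i, φ_j> and b_i = <f, φ_i>, with φ_0 = 1, φ_1 = x, φ_2 = x^2.
G =
  [2, 0, 2/3]
  [0, 2/3, 0]
  [2/3, 0, 2/5],
b = (-2, -4/5, -2/15).
Solving gives a_0 = -2, a_1 = -6/5, a_2 = 3, so
  g(x) = 3*x^2 - 6*x/5 - 2.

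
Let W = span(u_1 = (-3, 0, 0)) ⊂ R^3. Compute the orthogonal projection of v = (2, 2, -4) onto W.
proj_W(v) = (2, 0, 0)

Set up U = [u_1 | ... | u_1] ∈ R^(3×1). The projector onto W = col(U) is P = U (U^T U)^(-1) U^T.
Compute U^T U =
  [9],
and U^T v = (-6).
Solve U^T U · c = U^T v for the coefficients: c = (-2/3). The projection is proj_W(v) = U c.
Check: (v - proj_W(v)) · u_1 = 0  (should be 0).
Result: proj_W(v) = (2, 0, 0).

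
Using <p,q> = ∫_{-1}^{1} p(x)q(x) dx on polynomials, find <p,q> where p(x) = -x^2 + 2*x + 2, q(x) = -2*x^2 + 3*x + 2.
<p,q> = 44/5

Expand the product: p(x)·q(x) = 2*x^4 - 7*x^3 + 10*x + 4.
∫_{-1}^{1} of each monomial x^k gives [2/(k+1) if k even, 0 if k odd]. Integrating term-by-term (or equivalently evaluating the antiderivative F(x) = 2*x^5/5 - 7*x^4/4 + 5*x^2 + 4*x at the endpoints):
  F(1) − F(−1) = 153/20 − (-23/20) = 44/5.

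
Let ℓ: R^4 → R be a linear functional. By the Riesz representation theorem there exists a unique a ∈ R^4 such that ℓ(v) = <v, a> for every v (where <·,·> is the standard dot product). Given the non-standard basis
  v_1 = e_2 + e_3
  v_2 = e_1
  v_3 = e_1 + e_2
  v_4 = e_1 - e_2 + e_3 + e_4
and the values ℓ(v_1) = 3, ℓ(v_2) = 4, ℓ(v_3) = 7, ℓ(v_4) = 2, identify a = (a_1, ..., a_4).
a = (4, 3, 0, 1)

Write a = (a_1, ..., a_4) in the standard basis. For each basis vector v_i, ℓ(v_i) = <v_i, a> is a linear equation in the a_j's. Collect the n equations into a matrix system V a = ℓ, where row i of V is v_i (expressed in the standard basis). Since V is invertible (lower-triangular with 1s on the diagonal, up to permutation), solve by back-substitution:
  V =
[[0, 1, 1, 0],
 [1, 0, 0, 0],
 [1, 1, 0, 0],
 [1, -1, 1, 1]]
  V a = (3, 4, 7, 2)
Solving gives a = (4, 3, 0, 1).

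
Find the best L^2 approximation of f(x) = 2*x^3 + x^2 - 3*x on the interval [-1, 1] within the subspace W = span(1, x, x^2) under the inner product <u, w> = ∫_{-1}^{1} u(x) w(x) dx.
g(x) = x^2 - 9*x/5

The best approximation g ∈ W is the orthogonal projection of f onto W. Writing g = a_0 + a_1 x + a_2 x^2, the coefficients solve the normal equations G · a = b where
  G_{ij} = <φ_i, φ_j> and b_i = <f, φ_i>, with φ_0 = 1, φ_1 = x, φ_2 = x^2.
G =
  [2, 0, 2/3]
  [0, 2/3, 0]
  [2/3, 0, 2/5],
b = (2/3, -6/5, 2/5).
Solving gives a_0 = 0, a_1 = -9/5, a_2 = 1, so
  g(x) = x^2 - 9*x/5.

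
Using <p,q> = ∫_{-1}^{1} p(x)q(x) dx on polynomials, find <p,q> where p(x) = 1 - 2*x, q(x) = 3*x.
<p,q> = -4

Expand the product: p(x)·q(x) = -6*x^2 + 3*x.
∫_{-1}^{1} of each monomial x^k gives [2/(k+1) if k even, 0 if k odd]. Integrating term-by-term (or equivalently evaluating the antiderivative F(x) = -2*x^3 + 3*x^2/2 at the endpoints):
  F(1) − F(−1) = -1/2 − (7/2) = -4.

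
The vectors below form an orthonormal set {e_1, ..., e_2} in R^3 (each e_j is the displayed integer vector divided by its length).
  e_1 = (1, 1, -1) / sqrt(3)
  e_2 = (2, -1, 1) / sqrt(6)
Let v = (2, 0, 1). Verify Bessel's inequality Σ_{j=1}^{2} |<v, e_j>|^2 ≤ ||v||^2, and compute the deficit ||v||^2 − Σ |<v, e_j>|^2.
Σ |<v, e_j>|^2 = 9/2; ||v||^2 = 5; deficit = 1/2

Write each e_j = u_j / sqrt(<u_j, u_j>) where u_j is the displayed integer vector. Then <v, e_j> = <v, u_j> / sqrt(<u_j, u_j>), so |<v, e_j>|^2 = <v, u_j>^2 / <u_j, u_j>.
Coefficients: <v, e_1> = 1/sqrt(3), <v, e_2> = 5/sqrt(6).
Square and sum: Σ |<v, e_j>|^2 = 9/2.
Compute ||v||^2 = v·v = 5.
Deficit = 5 − 9/2 = 1/2 ≥ 0, confirming Bessel's inequality. (The deficit equals ||v − Σ <v,e_j> e_j||^2, the squared distance from v to span{e_j}.)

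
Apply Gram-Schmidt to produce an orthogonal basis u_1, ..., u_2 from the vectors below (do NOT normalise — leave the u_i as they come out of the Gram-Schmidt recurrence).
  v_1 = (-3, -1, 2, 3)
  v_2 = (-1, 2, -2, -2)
Orthogonal basis:
  u_1 = (-3, -1, 2, 3)
  u_2 = (-50/23, 37/23, -28/23, -19/23)

Apply the Gram-Schmidt recurrence
  u_1 = v_1
  u_i = v_i − Σ_{j<i} ((v_i · u_j) / (u_j · u_j)) · u_j.

Step by step this gives:
  u_1 = (-3, -1, 2, 3)
  u_2 = (-50/23, 37/23, -28/23, -19/23)

Orthogonality check:
  u_2 · u_1 = 0 (should be 0)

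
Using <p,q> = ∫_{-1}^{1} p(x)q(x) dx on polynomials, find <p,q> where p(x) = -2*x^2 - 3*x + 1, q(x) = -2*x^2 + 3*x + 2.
<p,q> = -22/5

Expand the product: p(x)·q(x) = 4*x^4 - 15*x^2 - 3*x + 2.
∫_{-1}^{1} of each monomial x^k gives [2/(k+1) if k even, 0 if k odd]. Integrating term-by-term (or equivalently evaluating the antiderivative F(x) = 4*x^5/5 - 5*x^3 - 3*x^2/2 + 2*x at the endpoints):
  F(1) − F(−1) = -37/10 − (7/10) = -22/5.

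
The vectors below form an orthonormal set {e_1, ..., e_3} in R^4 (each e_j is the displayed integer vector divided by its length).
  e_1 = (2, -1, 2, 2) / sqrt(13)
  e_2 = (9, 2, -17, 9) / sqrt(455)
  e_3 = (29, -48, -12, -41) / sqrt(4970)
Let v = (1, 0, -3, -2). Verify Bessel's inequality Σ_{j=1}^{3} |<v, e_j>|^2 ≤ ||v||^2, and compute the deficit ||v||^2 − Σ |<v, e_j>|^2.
Σ |<v, e_j>|^2 = 1867/142; ||v||^2 = 14; deficit = 121/142

Write each e_j = u_j / sqrt(<u_j, u_j>) where u_j is the displayed integer vector. Then <v, e_j> = <v, u_j> / sqrt(<u_j, u_j>), so |<v, e_j>|^2 = <v, u_j>^2 / <u_j, u_j>.
Coefficients: <v, e_1> = -8/sqrt(13), <v, e_2> = 42/sqrt(455), <v, e_3> = 147/sqrt(4970).
Square and sum: Σ |<v, e_j>|^2 = 1867/142.
Compute ||v||^2 = v·v = 14.
Deficit = 14 − 1867/142 = 121/142 ≥ 0, confirming Bessel's inequality. (The deficit equals ||v − Σ <v,e_j> e_j||^2, the squared distance from v to span{e_j}.)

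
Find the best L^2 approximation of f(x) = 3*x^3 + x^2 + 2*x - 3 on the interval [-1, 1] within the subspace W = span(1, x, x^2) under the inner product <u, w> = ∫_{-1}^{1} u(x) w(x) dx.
g(x) = x^2 + 19*x/5 - 3

The best approximation g ∈ W is the orthogonal projection of f onto W. Writing g = a_0 + a_1 x + a_2 x^2, the coefficients solve the normal equations G · a = b where
  G_{ij} = <φ_i, φ_j> and b_i = <f, φ_i>, with φ_0 = 1, φ_1 = x, φ_2 = x^2.
G =
  [2, 0, 2/3]
  [0, 2/3, 0]
  [2/3, 0, 2/5],
b = (-16/3, 38/15, -8/5).
Solving gives a_0 = -3, a_1 = 19/5, a_2 = 1, so
  g(x) = x^2 + 19*x/5 - 3.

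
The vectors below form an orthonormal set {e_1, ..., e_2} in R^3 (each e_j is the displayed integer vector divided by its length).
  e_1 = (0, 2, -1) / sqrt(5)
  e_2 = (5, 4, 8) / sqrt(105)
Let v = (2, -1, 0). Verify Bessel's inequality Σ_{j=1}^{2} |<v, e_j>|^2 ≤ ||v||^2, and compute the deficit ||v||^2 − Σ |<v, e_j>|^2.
Σ |<v, e_j>|^2 = 8/7; ||v||^2 = 5; deficit = 27/7

Write each e_j = u_j / sqrt(<u_j, u_j>) where u_j is the displayed integer vector. Then <v, e_j> = <v, u_j> / sqrt(<u_j, u_j>), so |<v, e_j>|^2 = <v, u_j>^2 / <u_j, u_j>.
Coefficients: <v, e_1> = -2/sqrt(5), <v, e_2> = 6/sqrt(105).
Square and sum: Σ |<v, e_j>|^2 = 8/7.
Compute ||v||^2 = v·v = 5.
Deficit = 5 − 8/7 = 27/7 ≥ 0, confirming Bessel's inequality. (The deficit equals ||v − Σ <v,e_j> e_j||^2, the squared distance from v to span{e_j}.)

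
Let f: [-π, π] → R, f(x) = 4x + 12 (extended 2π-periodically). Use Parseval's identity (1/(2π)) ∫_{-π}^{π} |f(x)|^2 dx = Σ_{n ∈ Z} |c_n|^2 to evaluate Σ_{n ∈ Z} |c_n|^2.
Σ |c_n|^2 = 16π^2/3 + 144

Expand and integrate term by term over [-π, π]:
  ∫ (4x)^2 dx = 16·(2π^3/3); ∫ 2·4·(12)·x dx = 0 (odd integrand); ∫ 12^2 dx = 144·2π.
So (1/(2π)) ∫_{-π}^{π} (4x + 12)^2 dx = 16π^2/3 + 144 = 16π^2/3 + 144.
Parseval ⇒ Σ |c_n|^2 = 16π^2/3 + 144.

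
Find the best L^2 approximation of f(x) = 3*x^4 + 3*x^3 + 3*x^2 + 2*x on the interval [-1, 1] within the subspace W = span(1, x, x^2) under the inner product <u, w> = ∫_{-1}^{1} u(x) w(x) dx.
g(x) = 39*x^2/7 + 19*x/5 - 9/35

The best approximation g ∈ W is the orthogonal projection of f onto W. Writing g = a_0 + a_1 x + a_2 x^2, the coefficients solve the normal equations G · a = b where
  G_{ij} = <φ_i, φ_j> and b_i = <f, φ_i>, with φ_0 = 1, φ_1 = x, φ_2 = x^2.
G =
  [2, 0, 2/3]
  [0, 2/3, 0]
  [2/3, 0, 2/5],
b = (16/5, 38/15, 72/35).
Solving gives a_0 = -9/35, a_1 = 19/5, a_2 = 39/7, so
  g(x) = 39*x^2/7 + 19*x/5 - 9/35.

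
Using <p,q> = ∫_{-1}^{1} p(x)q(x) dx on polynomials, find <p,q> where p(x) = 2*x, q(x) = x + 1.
<p,q> = 4/3

Expand the product: p(x)·q(x) = 2*x^2 + 2*x.
∫_{-1}^{1} of each monomial x^k gives [2/(k+1) if k even, 0 if k odd]. Integrating term-by-term (or equivalently evaluating the antiderivative F(x) = 2*x^3/3 + x^2 at the endpoints):
  F(1) − F(−1) = 5/3 − (1/3) = 4/3.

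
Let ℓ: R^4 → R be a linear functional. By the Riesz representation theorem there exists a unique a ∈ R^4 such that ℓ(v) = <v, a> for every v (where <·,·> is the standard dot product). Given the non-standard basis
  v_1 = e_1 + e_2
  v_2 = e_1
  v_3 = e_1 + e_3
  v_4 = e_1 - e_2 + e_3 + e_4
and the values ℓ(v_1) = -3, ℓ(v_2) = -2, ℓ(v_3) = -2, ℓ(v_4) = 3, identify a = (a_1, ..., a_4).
a = (-2, -1, 0, 4)

Write a = (a_1, ..., a_4) in the standard basis. For each basis vector v_i, ℓ(v_i) = <v_i, a> is a linear equation in the a_j's. Collect the n equations into a matrix system V a = ℓ, where row i of V is v_i (expressed in the standard basis). Since V is invertible (lower-triangular with 1s on the diagonal, up to permutation), solve by back-substitution:
  V =
[[1, 1, 0, 0],
 [1, 0, 0, 0],
 [1, 0, 1, 0],
 [1, -1, 1, 1]]
  V a = (-3, -2, -2, 3)
Solving gives a = (-2, -1, 0, 4).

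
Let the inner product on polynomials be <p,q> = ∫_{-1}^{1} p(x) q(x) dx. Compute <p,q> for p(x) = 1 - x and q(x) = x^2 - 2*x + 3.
<p,q> = 8

Expand the product: p(x)·q(x) = -x^3 + 3*x^2 - 5*x + 3.
∫_{-1}^{1} of each monomial x^k gives [2/(k+1) if k even, 0 if k odd]. Integrating term-by-term (or equivalently evaluating the antiderivative F(x) = -x^4/4 + x^3 - 5*x^2/2 + 3*x at the endpoints):
  F(1) − F(−1) = 5/4 − (-27/4) = 8.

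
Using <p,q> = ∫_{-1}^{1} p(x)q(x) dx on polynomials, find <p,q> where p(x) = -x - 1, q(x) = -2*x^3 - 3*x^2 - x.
<p,q> = 52/15

Expand the product: p(x)·q(x) = 2*x^4 + 5*x^3 + 4*x^2 + x.
∫_{-1}^{1} of each monomial x^k gives [2/(k+1) if k even, 0 if k odd]. Integrating term-by-term (or equivalently evaluating the antiderivative F(x) = 2*x^5/5 + 5*x^4/4 + 4*x^3/3 + x^2/2 at the endpoints):
  F(1) − F(−1) = 209/60 − (1/60) = 52/15.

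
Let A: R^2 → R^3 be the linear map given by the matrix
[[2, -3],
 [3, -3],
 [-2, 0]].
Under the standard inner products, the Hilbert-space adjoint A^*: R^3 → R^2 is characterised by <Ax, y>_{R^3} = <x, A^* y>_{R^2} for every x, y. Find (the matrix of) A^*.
A^* = A^T =
[[2, 3, -2],
 [-3, -3, 0]]

For real matrices with standard dot products, the defining identity <Ax, y> = <x, A^* y> gives (Ax)^T y = x^T (A^*) y, i.e. x^T A^T y = x^T (A^*) y. Since this holds for all x, y, we must have A^* = A^T. Therefore
A^* =
[[2, 3, -2],
 [-3, -3, 0]].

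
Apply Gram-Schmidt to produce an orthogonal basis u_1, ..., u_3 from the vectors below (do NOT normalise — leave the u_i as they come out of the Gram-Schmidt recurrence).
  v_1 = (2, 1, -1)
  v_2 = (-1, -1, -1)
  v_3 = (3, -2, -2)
Orthogonal basis:
  u_1 = (2, 1, -1)
  u_2 = (-1/3, -2/3, -4/3)
  u_3 = (10/7, -15/7, 5/7)

Apply the Gram-Schmidt recurrence
  u_1 = v_1
  u_i = v_i − Σ_{j<i} ((v_i · u_j) / (u_j · u_j)) · u_j.

Step by step this gives:
  u_1 = (2, 1, -1)
  u_2 = (-1/3, -2/3, -4/3)
  u_3 = (10/7, -15/7, 5/7)

Orthogonality check:
  u_2 · u_1 = 0 (should be 0)
  u_3 · u_1 = 0 (should be 0)
  u_3 · u_2 = 0 (should be 0)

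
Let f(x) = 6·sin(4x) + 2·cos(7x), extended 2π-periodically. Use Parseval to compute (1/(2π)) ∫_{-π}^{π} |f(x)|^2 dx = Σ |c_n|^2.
Σ |c_n|^2 = 20

Expand |f|^2 and use orthogonality of {sin(nx), cos(mx)} on [-π, π]:
  ∫_{-π}^{π} sin(nx)^2 dx = π, ∫ cos(mx)^2 dx = π, and cross terms integrate to 0.
So ∫_{-π}^{π} f(x)^2 dx = 6^2 · π + 2^2 · π = (36 + 4)π.
Divide by 2π: (36 + 4)/2 = 20.
By Parseval, this equals Σ |c_n|^2.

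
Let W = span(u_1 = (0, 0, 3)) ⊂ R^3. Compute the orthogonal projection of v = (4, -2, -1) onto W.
proj_W(v) = (0, 0, -1)

Set up U = [u_1 | ... | u_1] ∈ R^(3×1). The projector onto W = col(U) is P = U (U^T U)^(-1) U^T.
Compute U^T U =
  [9],
and U^T v = (-3).
Solve U^T U · c = U^T v for the coefficients: c = (-1/3). The projection is proj_W(v) = U c.
Check: (v - proj_W(v)) · u_1 = 0  (should be 0).
Result: proj_W(v) = (0, 0, -1).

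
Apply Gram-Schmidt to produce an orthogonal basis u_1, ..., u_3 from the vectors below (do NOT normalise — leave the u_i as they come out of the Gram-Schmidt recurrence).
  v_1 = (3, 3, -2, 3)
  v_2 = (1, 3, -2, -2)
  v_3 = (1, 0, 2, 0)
Orthogonal basis:
  u_1 = (3, 3, -2, 3)
  u_2 = (1/31, 63/31, -42/31, -92/31)
  u_3 = (505/458, 213/458, 387/229, -101/229)

Apply the Gram-Schmidt recurrence
  u_1 = v_1
  u_i = v_i − Σ_{j<i} ((v_i · u_j) / (u_j · u_j)) · u_j.

Step by step this gives:
  u_1 = (3, 3, -2, 3)
  u_2 = (1/31, 63/31, -42/31, -92/31)
  u_3 = (505/458, 213/458, 387/229, -101/229)

Orthogonality check:
  u_2 · u_1 = 0 (should be 0)
  u_3 · u_1 = 0 (should be 0)
  u_3 · u_2 = 0 (should be 0)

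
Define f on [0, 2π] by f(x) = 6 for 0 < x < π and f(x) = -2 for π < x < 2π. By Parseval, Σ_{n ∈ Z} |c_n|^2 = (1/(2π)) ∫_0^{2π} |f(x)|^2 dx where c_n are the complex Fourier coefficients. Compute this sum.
Σ |c_n|^2 = 20

Parseval equates the L^2 energy of f (normalised by 1/(2π)) with the ℓ^2 sum of its Fourier coefficients: (1/(2π)) ∫_0^{2π} |f|^2 = Σ |c_n|^2.
Compute the left side: (1/(2π)) [∫_0^π 6^2 dx + ∫_π^{2π} (-2)^2 dx] = (1/(2π)) · (36π + 4π) = (36 + 4)/2 = 20.
So Σ_{n ∈ Z} |c_n|^2 = 20.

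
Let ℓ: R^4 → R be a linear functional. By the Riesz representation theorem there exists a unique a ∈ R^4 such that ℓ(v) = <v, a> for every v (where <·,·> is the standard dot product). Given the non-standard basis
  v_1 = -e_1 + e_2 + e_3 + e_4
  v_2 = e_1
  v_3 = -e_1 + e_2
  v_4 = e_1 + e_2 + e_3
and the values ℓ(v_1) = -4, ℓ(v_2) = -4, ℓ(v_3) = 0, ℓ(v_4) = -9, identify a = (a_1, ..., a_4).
a = (-4, -4, -1, -3)

Write a = (a_1, ..., a_4) in the standard basis. For each basis vector v_i, ℓ(v_i) = <v_i, a> is a linear equation in the a_j's. Collect the n equations into a matrix system V a = ℓ, where row i of V is v_i (expressed in the standard basis). Since V is invertible (lower-triangular with 1s on the diagonal, up to permutation), solve by back-substitution:
  V =
[[-1, 1, 1, 1],
 [1, 0, 0, 0],
 [-1, 1, 0, 0],
 [1, 1, 1, 0]]
  V a = (-4, -4, 0, -9)
Solving gives a = (-4, -4, -1, -3).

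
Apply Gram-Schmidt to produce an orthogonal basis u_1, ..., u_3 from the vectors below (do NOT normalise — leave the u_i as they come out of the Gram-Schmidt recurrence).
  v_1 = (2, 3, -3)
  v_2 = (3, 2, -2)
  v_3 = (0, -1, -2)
Orthogonal basis:
  u_1 = (2, 3, -3)
  u_2 = (15/11, -5/11, 5/11)
  u_3 = (0, -3/2, -3/2)

Apply the Gram-Schmidt recurrence
  u_1 = v_1
  u_i = v_i − Σ_{j<i} ((v_i · u_j) / (u_j · u_j)) · u_j.

Step by step this gives:
  u_1 = (2, 3, -3)
  u_2 = (15/11, -5/11, 5/11)
  u_3 = (0, -3/2, -3/2)

Orthogonality check:
  u_2 · u_1 = 0 (should be 0)
  u_3 · u_1 = 0 (should be 0)
  u_3 · u_2 = 0 (should be 0)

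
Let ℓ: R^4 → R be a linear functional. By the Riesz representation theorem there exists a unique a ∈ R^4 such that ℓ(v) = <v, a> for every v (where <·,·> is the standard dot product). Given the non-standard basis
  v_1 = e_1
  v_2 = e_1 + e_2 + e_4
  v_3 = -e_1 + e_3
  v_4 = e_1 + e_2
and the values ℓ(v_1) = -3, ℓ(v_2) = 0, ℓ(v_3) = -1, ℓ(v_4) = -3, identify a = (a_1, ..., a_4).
a = (-3, 0, -4, 3)

Write a = (a_1, ..., a_4) in the standard basis. For each basis vector v_i, ℓ(v_i) = <v_i, a> is a linear equation in the a_j's. Collect the n equations into a matrix system V a = ℓ, where row i of V is v_i (expressed in the standard basis). Since V is invertible (lower-triangular with 1s on the diagonal, up to permutation), solve by back-substitution:
  V =
[[1, 0, 0, 0],
 [1, 1, 0, 1],
 [-1, 0, 1, 0],
 [1, 1, 0, 0]]
  V a = (-3, 0, -1, -3)
Solving gives a = (-3, 0, -4, 3).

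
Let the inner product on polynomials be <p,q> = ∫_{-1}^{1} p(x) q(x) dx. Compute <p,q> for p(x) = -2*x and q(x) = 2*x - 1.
<p,q> = -8/3

Expand the product: p(x)·q(x) = -4*x^2 + 2*x.
∫_{-1}^{1} of each monomial x^k gives [2/(k+1) if k even, 0 if k odd]. Integrating term-by-term (or equivalently evaluating the antiderivative F(x) = -4*x^3/3 + x^2 at the endpoints):
  F(1) − F(−1) = -1/3 − (7/3) = -8/3.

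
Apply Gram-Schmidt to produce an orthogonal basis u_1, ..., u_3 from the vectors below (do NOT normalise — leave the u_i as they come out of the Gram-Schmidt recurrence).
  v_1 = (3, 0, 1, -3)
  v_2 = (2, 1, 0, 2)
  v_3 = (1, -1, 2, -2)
Orthogonal basis:
  u_1 = (3, 0, 1, -3)
  u_2 = (2, 1, 0, 2)
  u_3 = (-4/57, -2/3, 27/19, 23/57)

Apply the Gram-Schmidt recurrence
  u_1 = v_1
  u_i = v_i − Σ_{j<i} ((v_i · u_j) / (u_j · u_j)) · u_j.

Step by step this gives:
  u_1 = (3, 0, 1, -3)
  u_2 = (2, 1, 0, 2)
  u_3 = (-4/57, -2/3, 27/19, 23/57)

Orthogonality check:
  u_2 · u_1 = 0 (should be 0)
  u_3 · u_1 = 0 (should be 0)
  u_3 · u_2 = 0 (should be 0)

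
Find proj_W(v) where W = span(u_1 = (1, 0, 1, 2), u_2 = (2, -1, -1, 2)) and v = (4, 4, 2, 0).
proj_W(v) = (2/5, 18/35, 68/35, 64/35)

Set up U = [u_1 | ... | u_2] ∈ R^(4×2). The projector onto W = col(U) is P = U (U^T U)^(-1) U^T.
Compute U^T U =
  [6, 5]
  [5, 10],
and U^T v = (6, 2).
Solve U^T U · c = U^T v for the coefficients: c = (10/7, -18/35). The projection is proj_W(v) = U c.
Check: (v - proj_W(v)) · u_1 = 0  (should be 0).
Check: (v - proj_W(v)) · u_2 = 0  (should be 0).
Result: proj_W(v) = (2/5, 18/35, 68/35, 64/35).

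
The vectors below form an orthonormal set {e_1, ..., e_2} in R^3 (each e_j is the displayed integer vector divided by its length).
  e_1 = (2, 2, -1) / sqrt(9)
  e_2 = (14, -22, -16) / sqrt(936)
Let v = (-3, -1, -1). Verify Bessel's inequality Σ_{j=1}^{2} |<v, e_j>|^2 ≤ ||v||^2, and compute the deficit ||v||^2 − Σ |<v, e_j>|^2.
Σ |<v, e_j>|^2 = 71/13; ||v||^2 = 11; deficit = 72/13

Write each e_j = u_j / sqrt(<u_j, u_j>) where u_j is the displayed integer vector. Then <v, e_j> = <v, u_j> / sqrt(<u_j, u_j>), so |<v, e_j>|^2 = <v, u_j>^2 / <u_j, u_j>.
Coefficients: <v, e_1> = -7/sqrt(9), <v, e_2> = -4/sqrt(936).
Square and sum: Σ |<v, e_j>|^2 = 71/13.
Compute ||v||^2 = v·v = 11.
Deficit = 11 − 71/13 = 72/13 ≥ 0, confirming Bessel's inequality. (The deficit equals ||v − Σ <v,e_j> e_j||^2, the squared distance from v to span{e_j}.)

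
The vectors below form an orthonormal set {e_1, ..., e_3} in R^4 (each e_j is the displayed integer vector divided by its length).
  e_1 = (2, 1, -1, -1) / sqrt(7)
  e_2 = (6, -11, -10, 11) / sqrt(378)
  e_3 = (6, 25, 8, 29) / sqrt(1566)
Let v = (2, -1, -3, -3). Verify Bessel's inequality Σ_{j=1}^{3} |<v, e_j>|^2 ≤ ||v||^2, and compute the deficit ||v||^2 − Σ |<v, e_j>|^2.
Σ |<v, e_j>|^2 = 651/29; ||v||^2 = 23; deficit = 16/29

Write each e_j = u_j / sqrt(<u_j, u_j>) where u_j is the displayed integer vector. Then <v, e_j> = <v, u_j> / sqrt(<u_j, u_j>), so |<v, e_j>|^2 = <v, u_j>^2 / <u_j, u_j>.
Coefficients: <v, e_1> = 9/sqrt(7), <v, e_2> = 20/sqrt(378), <v, e_3> = -124/sqrt(1566).
Square and sum: Σ |<v, e_j>|^2 = 651/29.
Compute ||v||^2 = v·v = 23.
Deficit = 23 − 651/29 = 16/29 ≥ 0, confirming Bessel's inequality. (The deficit equals ||v − Σ <v,e_j> e_j||^2, the squared distance from v to span{e_j}.)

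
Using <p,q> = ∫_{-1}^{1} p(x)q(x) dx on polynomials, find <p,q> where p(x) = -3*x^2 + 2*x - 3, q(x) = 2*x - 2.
<p,q> = 56/3

Expand the product: p(x)·q(x) = -6*x^3 + 10*x^2 - 10*x + 6.
∫_{-1}^{1} of each monomial x^k gives [2/(k+1) if k even, 0 if k odd]. Integrating term-by-term (or equivalently evaluating the antiderivative F(x) = -3*x^4/2 + 10*x^3/3 - 5*x^2 + 6*x at the endpoints):
  F(1) − F(−1) = 17/6 − (-95/6) = 56/3.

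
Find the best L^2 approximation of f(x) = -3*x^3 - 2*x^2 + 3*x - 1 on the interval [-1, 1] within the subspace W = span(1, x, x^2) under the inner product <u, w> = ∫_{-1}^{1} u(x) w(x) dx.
g(x) = -2*x^2 + 6*x/5 - 1

The best approximation g ∈ W is the orthogonal projection of f onto W. Writing g = a_0 + a_1 x + a_2 x^2, the coefficients solve the normal equations G · a = b where
  G_{ij} = <φ_i, φ_j> and b_i = <f, φ_i>, with φ_0 = 1, φ_1 = x, φ_2 = x^2.
G =
  [2, 0, 2/3]
  [0, 2/3, 0]
  [2/3, 0, 2/5],
b = (-10/3, 4/5, -22/15).
Solving gives a_0 = -1, a_1 = 6/5, a_2 = -2, so
  g(x) = -2*x^2 + 6*x/5 - 1.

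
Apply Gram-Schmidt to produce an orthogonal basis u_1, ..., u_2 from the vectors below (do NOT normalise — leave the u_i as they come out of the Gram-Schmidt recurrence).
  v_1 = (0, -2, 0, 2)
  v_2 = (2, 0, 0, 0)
Orthogonal basis:
  u_1 = (0, -2, 0, 2)
  u_2 = (2, 0, 0, 0)

Apply the Gram-Schmidt recurrence
  u_1 = v_1
  u_i = v_i − Σ_{j<i} ((v_i · u_j) / (u_j · u_j)) · u_j.

Step by step this gives:
  u_1 = (0, -2, 0, 2)
  u_2 = (2, 0, 0, 0)

Orthogonality check:
  u_2 · u_1 = 0 (should be 0)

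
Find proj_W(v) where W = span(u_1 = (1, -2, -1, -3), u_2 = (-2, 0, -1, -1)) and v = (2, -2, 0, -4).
proj_W(v) = (90/43, -108/43, -36/43, -144/43)

Set up U = [u_1 | ... | u_2] ∈ R^(4×2). The projector onto W = col(U) is P = U (U^T U)^(-1) U^T.
Compute U^T U =
  [15, 2]
  [2, 6],
and U^T v = (18, 0).
Solve U^T U · c = U^T v for the coefficients: c = (54/43, -18/43). The projection is proj_W(v) = U c.
Check: (v - proj_W(v)) · u_1 = 0  (should be 0).
Check: (v - proj_W(v)) · u_2 = 0  (should be 0).
Result: proj_W(v) = (90/43, -108/43, -36/43, -144/43).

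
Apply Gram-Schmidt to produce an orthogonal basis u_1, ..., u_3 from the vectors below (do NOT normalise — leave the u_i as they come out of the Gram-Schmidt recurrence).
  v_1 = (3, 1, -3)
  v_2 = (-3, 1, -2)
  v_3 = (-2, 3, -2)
Orthogonal basis:
  u_1 = (3, 1, -3)
  u_2 = (-51/19, 21/19, -44/19)
  u_3 = (31/262, 465/262, 93/131)

Apply the Gram-Schmidt recurrence
  u_1 = v_1
  u_i = v_i − Σ_{j<i} ((v_i · u_j) / (u_j · u_j)) · u_j.

Step by step this gives:
  u_1 = (3, 1, -3)
  u_2 = (-51/19, 21/19, -44/19)
  u_3 = (31/262, 465/262, 93/131)

Orthogonality check:
  u_2 · u_1 = 0 (should be 0)
  u_3 · u_1 = 0 (should be 0)
  u_3 · u_2 = 0 (should be 0)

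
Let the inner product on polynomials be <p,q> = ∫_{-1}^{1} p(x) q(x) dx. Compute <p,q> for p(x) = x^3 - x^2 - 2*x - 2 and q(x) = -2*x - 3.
<p,q> = 238/15

Expand the product: p(x)·q(x) = -2*x^4 - x^3 + 7*x^2 + 10*x + 6.
∫_{-1}^{1} of each monomial x^k gives [2/(k+1) if k even, 0 if k odd]. Integrating term-by-term (or equivalently evaluating the antiderivative F(x) = -2*x^5/5 - x^4/4 + 7*x^3/3 + 5*x^2 + 6*x at the endpoints):
  F(1) − F(−1) = 761/60 − (-191/60) = 238/15.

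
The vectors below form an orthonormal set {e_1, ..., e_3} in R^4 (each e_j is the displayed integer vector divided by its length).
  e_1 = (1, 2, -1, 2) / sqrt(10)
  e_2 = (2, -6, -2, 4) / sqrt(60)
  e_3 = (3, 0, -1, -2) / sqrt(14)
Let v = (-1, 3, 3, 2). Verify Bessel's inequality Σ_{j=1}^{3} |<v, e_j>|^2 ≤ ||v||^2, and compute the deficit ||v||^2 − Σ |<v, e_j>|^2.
Σ |<v, e_j>|^2 = 113/7; ||v||^2 = 23; deficit = 48/7

Write each e_j = u_j / sqrt(<u_j, u_j>) where u_j is the displayed integer vector. Then <v, e_j> = <v, u_j> / sqrt(<u_j, u_j>), so |<v, e_j>|^2 = <v, u_j>^2 / <u_j, u_j>.
Coefficients: <v, e_1> = 6/sqrt(10), <v, e_2> = -18/sqrt(60), <v, e_3> = -10/sqrt(14).
Square and sum: Σ |<v, e_j>|^2 = 113/7.
Compute ||v||^2 = v·v = 23.
Deficit = 23 − 113/7 = 48/7 ≥ 0, confirming Bessel's inequality. (The deficit equals ||v − Σ <v,e_j> e_j||^2, the squared distance from v to span{e_j}.)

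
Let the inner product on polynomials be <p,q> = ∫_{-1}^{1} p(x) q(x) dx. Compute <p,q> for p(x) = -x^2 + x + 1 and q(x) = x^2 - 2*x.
<p,q> = -16/15

Expand the product: p(x)·q(x) = -x^4 + 3*x^3 - x^2 - 2*x.
∫_{-1}^{1} of each monomial x^k gives [2/(k+1) if k even, 0 if k odd]. Integrating term-by-term (or equivalently evaluating the antiderivative F(x) = -x^5/5 + 3*x^4/4 - x^3/3 - x^2 at the endpoints):
  F(1) − F(−1) = -47/60 − (17/60) = -16/15.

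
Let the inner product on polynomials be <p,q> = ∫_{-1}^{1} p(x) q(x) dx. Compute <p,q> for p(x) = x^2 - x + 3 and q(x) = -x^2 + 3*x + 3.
<p,q> = 78/5

Expand the product: p(x)·q(x) = -x^4 + 4*x^3 - 3*x^2 + 6*x + 9.
∫_{-1}^{1} of each monomial x^k gives [2/(k+1) if k even, 0 if k odd]. Integrating term-by-term (or equivalently evaluating the antiderivative F(x) = -x^5/5 + x^4 - x^3 + 3*x^2 + 9*x at the endpoints):
  F(1) − F(−1) = 59/5 − (-19/5) = 78/5.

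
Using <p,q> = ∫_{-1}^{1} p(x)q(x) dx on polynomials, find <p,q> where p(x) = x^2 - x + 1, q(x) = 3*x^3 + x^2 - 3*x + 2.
<p,q> = 36/5

Expand the product: p(x)·q(x) = 3*x^5 - 2*x^4 - x^3 + 6*x^2 - 5*x + 2.
∫_{-1}^{1} of each monomial x^k gives [2/(k+1) if k even, 0 if k odd]. Integrating term-by-term (or equivalently evaluating the antiderivative F(x) = x^6/2 - 2*x^5/5 - x^4/4 + 2*x^3 - 5*x^2/2 + 2*x at the endpoints):
  F(1) − F(−1) = 27/20 − (-117/20) = 36/5.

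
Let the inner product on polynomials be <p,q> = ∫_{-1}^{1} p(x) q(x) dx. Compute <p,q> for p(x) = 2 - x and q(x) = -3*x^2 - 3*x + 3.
<p,q> = 10

Expand the product: p(x)·q(x) = 3*x^3 - 3*x^2 - 9*x + 6.
∫_{-1}^{1} of each monomial x^k gives [2/(k+1) if k even, 0 if k odd]. Integrating term-by-term (or equivalently evaluating the antiderivative F(x) = 3*x^4/4 - x^3 - 9*x^2/2 + 6*x at the endpoints):
  F(1) − F(−1) = 5/4 − (-35/4) = 10.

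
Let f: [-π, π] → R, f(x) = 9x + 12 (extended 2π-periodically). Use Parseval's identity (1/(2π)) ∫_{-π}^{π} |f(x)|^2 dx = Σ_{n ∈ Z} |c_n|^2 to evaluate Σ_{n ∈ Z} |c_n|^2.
Σ |c_n|^2 = 27π^2 + 144

Expand and integrate term by term over [-π, π]:
  ∫ (9x)^2 dx = 81·(2π^3/3); ∫ 2·9·(12)·x dx = 0 (odd integrand); ∫ 12^2 dx = 144·2π.
So (1/(2π)) ∫_{-π}^{π} (9x + 12)^2 dx = 81π^2/3 + 144 = 27π^2 + 144.
Parseval ⇒ Σ |c_n|^2 = 27π^2 + 144.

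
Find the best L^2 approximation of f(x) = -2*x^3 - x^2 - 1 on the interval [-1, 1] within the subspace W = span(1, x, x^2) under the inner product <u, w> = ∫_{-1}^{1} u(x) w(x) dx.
g(x) = -x^2 - 6*x/5 - 1

The best approximation g ∈ W is the orthogonal projection of f onto W. Writing g = a_0 + a_1 x + a_2 x^2, the coefficients solve the normal equations G · a = b where
  G_{ij} = <φ_i, φ_j> and b_i = <f, φ_i>, with φ_0 = 1, φ_1 = x, φ_2 = x^2.
G =
  [2, 0, 2/3]
  [0, 2/3, 0]
  [2/3, 0, 2/5],
b = (-8/3, -4/5, -16/15).
Solving gives a_0 = -1, a_1 = -6/5, a_2 = -1, so
  g(x) = -x^2 - 6*x/5 - 1.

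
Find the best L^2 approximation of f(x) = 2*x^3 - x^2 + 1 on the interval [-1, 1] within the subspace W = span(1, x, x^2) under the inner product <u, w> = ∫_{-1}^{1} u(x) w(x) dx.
g(x) = -x^2 + 6*x/5 + 1

The best approximation g ∈ W is the orthogonal projection of f onto W. Writing g = a_0 + a_1 x + a_2 x^2, the coefficients solve the normal equations G · a = b where
  G_{ij} = <φ_i, φ_j> and b_i = <f, φ_i>, with φ_0 = 1, φ_1 = x, φ_2 = x^2.
G =
  [2, 0, 2/3]
  [0, 2/3, 0]
  [2/3, 0, 2/5],
b = (4/3, 4/5, 4/15).
Solving gives a_0 = 1, a_1 = 6/5, a_2 = -1, so
  g(x) = -x^2 + 6*x/5 + 1.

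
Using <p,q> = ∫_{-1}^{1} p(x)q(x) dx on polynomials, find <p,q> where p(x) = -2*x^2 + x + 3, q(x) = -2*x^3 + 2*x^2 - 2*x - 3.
<p,q> = -206/15

Expand the product: p(x)·q(x) = 4*x^5 - 6*x^4 + 10*x^2 - 9*x - 9.
∫_{-1}^{1} of each monomial x^k gives [2/(k+1) if k even, 0 if k odd]. Integrating term-by-term (or equivalently evaluating the antiderivative F(x) = 2*x^6/3 - 6*x^5/5 + 10*x^3/3 - 9*x^2/2 - 9*x at the endpoints):
  F(1) − F(−1) = -107/10 − (91/30) = -206/15.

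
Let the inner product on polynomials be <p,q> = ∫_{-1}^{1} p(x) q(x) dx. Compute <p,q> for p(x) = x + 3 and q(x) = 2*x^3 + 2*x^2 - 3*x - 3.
<p,q> = -76/5

Expand the product: p(x)·q(x) = 2*x^4 + 8*x^3 + 3*x^2 - 12*x - 9.
∫_{-1}^{1} of each monomial x^k gives [2/(k+1) if k even, 0 if k odd]. Integrating term-by-term (or equivalently evaluating the antiderivative F(x) = 2*x^5/5 + 2*x^4 + x^3 - 6*x^2 - 9*x at the endpoints):
  F(1) − F(−1) = -58/5 − (18/5) = -76/5.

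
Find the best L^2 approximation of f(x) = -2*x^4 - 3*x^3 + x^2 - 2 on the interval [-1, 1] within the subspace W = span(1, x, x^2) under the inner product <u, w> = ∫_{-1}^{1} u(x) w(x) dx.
g(x) = -5*x^2/7 - 9*x/5 - 64/35

The best approximation g ∈ W is the orthogonal projection of f onto W. Writing g = a_0 + a_1 x + a_2 x^2, the coefficients solve the normal equations G · a = b where
  G_{ij} = <φ_i, φ_j> and b_i = <f, φ_i>, with φ_0 = 1, φ_1 = x, φ_2 = x^2.
G =
  [2, 0, 2/3]
  [0, 2/3, 0]
  [2/3, 0, 2/5],
b = (-62/15, -6/5, -158/105).
Solving gives a_0 = -64/35, a_1 = -9/5, a_2 = -5/7, so
  g(x) = -5*x^2/7 - 9*x/5 - 64/35.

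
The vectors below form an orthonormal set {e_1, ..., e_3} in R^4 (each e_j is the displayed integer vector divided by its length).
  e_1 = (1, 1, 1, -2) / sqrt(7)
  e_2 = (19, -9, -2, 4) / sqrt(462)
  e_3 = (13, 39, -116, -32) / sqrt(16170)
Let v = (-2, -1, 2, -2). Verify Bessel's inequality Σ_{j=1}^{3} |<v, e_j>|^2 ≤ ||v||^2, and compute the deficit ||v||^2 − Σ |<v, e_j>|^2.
Σ |<v, e_j>|^2 = 2029/245; ||v||^2 = 13; deficit = 1156/245

Write each e_j = u_j / sqrt(<u_j, u_j>) where u_j is the displayed integer vector. Then <v, e_j> = <v, u_j> / sqrt(<u_j, u_j>), so |<v, e_j>|^2 = <v, u_j>^2 / <u_j, u_j>.
Coefficients: <v, e_1> = 3/sqrt(7), <v, e_2> = -41/sqrt(462), <v, e_3> = -233/sqrt(16170).
Square and sum: Σ |<v, e_j>|^2 = 2029/245.
Compute ||v||^2 = v·v = 13.
Deficit = 13 − 2029/245 = 1156/245 ≥ 0, confirming Bessel's inequality. (The deficit equals ||v − Σ <v,e_j> e_j||^2, the squared distance from v to span{e_j}.)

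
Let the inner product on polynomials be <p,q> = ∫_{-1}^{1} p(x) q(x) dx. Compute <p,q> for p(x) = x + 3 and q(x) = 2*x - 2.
<p,q> = -32/3

Expand the product: p(x)·q(x) = 2*x^2 + 4*x - 6.
∫_{-1}^{1} of each monomial x^k gives [2/(k+1) if k even, 0 if k odd]. Integrating term-by-term (or equivalently evaluating the antiderivative F(x) = 2*x^3/3 + 2*x^2 - 6*x at the endpoints):
  F(1) − F(−1) = -10/3 − (22/3) = -32/3.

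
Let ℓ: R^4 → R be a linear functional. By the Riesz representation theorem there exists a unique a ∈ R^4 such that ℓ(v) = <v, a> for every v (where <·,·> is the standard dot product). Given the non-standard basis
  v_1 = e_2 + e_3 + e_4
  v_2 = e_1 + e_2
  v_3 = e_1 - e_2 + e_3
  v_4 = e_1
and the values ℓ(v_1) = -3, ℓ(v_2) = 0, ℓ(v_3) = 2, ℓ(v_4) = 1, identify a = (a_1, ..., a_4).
a = (1, -1, 0, -2)

Write a = (a_1, ..., a_4) in the standard basis. For each basis vector v_i, ℓ(v_i) = <v_i, a> is a linear equation in the a_j's. Collect the n equations into a matrix system V a = ℓ, where row i of V is v_i (expressed in the standard basis). Since V is invertible (lower-triangular with 1s on the diagonal, up to permutation), solve by back-substitution:
  V =
[[0, 1, 1, 1],
 [1, 1, 0, 0],
 [1, -1, 1, 0],
 [1, 0, 0, 0]]
  V a = (-3, 0, 2, 1)
Solving gives a = (1, -1, 0, -2).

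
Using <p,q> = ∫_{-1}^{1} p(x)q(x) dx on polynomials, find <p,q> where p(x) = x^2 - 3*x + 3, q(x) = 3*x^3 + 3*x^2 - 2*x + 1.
<p,q> = 214/15

Expand the product: p(x)·q(x) = 3*x^5 - 6*x^4 - 2*x^3 + 16*x^2 - 9*x + 3.
∫_{-1}^{1} of each monomial x^k gives [2/(k+1) if k even, 0 if k odd]. Integrating term-by-term (or equivalently evaluating the antiderivative F(x) = x^6/2 - 6*x^5/5 - x^4/2 + 16*x^3/3 - 9*x^2/2 + 3*x at the endpoints):
  F(1) − F(−1) = 79/30 − (-349/30) = 214/15.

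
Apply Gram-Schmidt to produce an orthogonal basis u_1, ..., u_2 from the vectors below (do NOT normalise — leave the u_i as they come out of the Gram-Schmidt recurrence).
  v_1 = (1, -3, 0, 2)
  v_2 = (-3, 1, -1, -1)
Orthogonal basis:
  u_1 = (1, -3, 0, 2)
  u_2 = (-17/7, -5/7, -1, 1/7)

Apply the Gram-Schmidt recurrence
  u_1 = v_1
  u_i = v_i − Σ_{j<i} ((v_i · u_j) / (u_j · u_j)) · u_j.

Step by step this gives:
  u_1 = (1, -3, 0, 2)
  u_2 = (-17/7, -5/7, -1, 1/7)

Orthogonality check:
  u_2 · u_1 = 0 (should be 0)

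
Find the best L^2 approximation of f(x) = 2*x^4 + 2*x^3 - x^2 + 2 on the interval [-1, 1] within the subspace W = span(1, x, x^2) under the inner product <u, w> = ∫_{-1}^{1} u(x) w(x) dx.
g(x) = 5*x^2/7 + 6*x/5 + 64/35

The best approximation g ∈ W is the orthogonal projection of f onto W. Writing g = a_0 + a_1 x + a_2 x^2, the coefficients solve the normal equations G · a = b where
  G_{ij} = <φ_i, φ_j> and b_i = <f, φ_i>, with φ_0 = 1, φ_1 = x, φ_2 = x^2.
G =
  [2, 0, 2/3]
  [0, 2/3, 0]
  [2/3, 0, 2/5],
b = (62/15, 4/5, 158/105).
Solving gives a_0 = 64/35, a_1 = 6/5, a_2 = 5/7, so
  g(x) = 5*x^2/7 + 6*x/5 + 64/35.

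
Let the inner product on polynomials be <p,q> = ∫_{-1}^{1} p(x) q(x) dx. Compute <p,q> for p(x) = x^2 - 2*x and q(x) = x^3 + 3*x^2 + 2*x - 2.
<p,q> = -18/5

Expand the product: p(x)·q(x) = x^5 + x^4 - 4*x^3 - 6*x^2 + 4*x.
∫_{-1}^{1} of each monomial x^k gives [2/(k+1) if k even, 0 if k odd]. Integrating term-by-term (or equivalently evaluating the antiderivative F(x) = x^6/6 + x^5/5 - x^4 - 2*x^3 + 2*x^2 at the endpoints):
  F(1) − F(−1) = -19/30 − (89/30) = -18/5.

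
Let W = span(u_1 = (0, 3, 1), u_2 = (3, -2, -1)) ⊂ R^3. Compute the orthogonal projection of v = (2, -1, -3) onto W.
proj_W(v) = (204/91, -157/91, -75/91)

Set up U = [u_1 | ... | u_2] ∈ R^(3×2). The projector onto W = col(U) is P = U (U^T U)^(-1) U^T.
Compute U^T U =
  [10, -7]
  [-7, 14],
and U^T v = (-6, 11).
Solve U^T U · c = U^T v for the coefficients: c = (-1/13, 68/91). The projection is proj_W(v) = U c.
Check: (v - proj_W(v)) · u_1 = 0  (should be 0).
Check: (v - proj_W(v)) · u_2 = 0  (should be 0).
Result: proj_W(v) = (204/91, -157/91, -75/91).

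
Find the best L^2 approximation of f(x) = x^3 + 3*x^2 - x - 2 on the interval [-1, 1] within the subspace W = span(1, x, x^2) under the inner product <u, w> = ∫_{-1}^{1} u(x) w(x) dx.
g(x) = 3*x^2 - 2*x/5 - 2

The best approximation g ∈ W is the orthogonal projection of f onto W. Writing g = a_0 + a_1 x + a_2 x^2, the coefficients solve the normal equations G · a = b where
  G_{ij} = <φ_i, φ_j> and b_i = <f, φ_i>, with φ_0 = 1, φ_1 = x, φ_2 = x^2.
G =
  [2, 0, 2/3]
  [0, 2/3, 0]
  [2/3, 0, 2/5],
b = (-2, -4/15, -2/15).
Solving gives a_0 = -2, a_1 = -2/5, a_2 = 3, so
  g(x) = 3*x^2 - 2*x/5 - 2.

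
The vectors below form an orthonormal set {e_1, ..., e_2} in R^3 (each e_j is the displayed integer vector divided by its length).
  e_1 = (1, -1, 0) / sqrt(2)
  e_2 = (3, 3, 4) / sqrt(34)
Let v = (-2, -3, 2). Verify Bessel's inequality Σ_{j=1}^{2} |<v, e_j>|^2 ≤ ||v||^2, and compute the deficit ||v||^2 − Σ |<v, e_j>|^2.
Σ |<v, e_j>|^2 = 33/17; ||v||^2 = 17; deficit = 256/17

Write each e_j = u_j / sqrt(<u_j, u_j>) where u_j is the displayed integer vector. Then <v, e_j> = <v, u_j> / sqrt(<u_j, u_j>), so |<v, e_j>|^2 = <v, u_j>^2 / <u_j, u_j>.
Coefficients: <v, e_1> = 1/sqrt(2), <v, e_2> = -7/sqrt(34).
Square and sum: Σ |<v, e_j>|^2 = 33/17.
Compute ||v||^2 = v·v = 17.
Deficit = 17 − 33/17 = 256/17 ≥ 0, confirming Bessel's inequality. (The deficit equals ||v − Σ <v,e_j> e_j||^2, the squared distance from v to span{e_j}.)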